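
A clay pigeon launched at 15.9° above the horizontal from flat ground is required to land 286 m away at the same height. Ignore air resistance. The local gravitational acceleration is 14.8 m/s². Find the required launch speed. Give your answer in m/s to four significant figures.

Level-ground range: R = v₀² sin(2θ)/g, so v₀ = √(gR / sin 2θ).
v₀ = √(14.8 × 286 / sin 31.80°) = √(4233 / 0.5270) = √8032.6 = 89.62 m/s.

89.62 m/s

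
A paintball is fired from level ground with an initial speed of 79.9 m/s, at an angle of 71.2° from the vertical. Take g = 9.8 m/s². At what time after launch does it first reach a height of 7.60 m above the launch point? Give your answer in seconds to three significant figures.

vₓ = 79.90 sin 71.2° = 75.64 m/s; v_y0 = 79.90 cos 71.2° = 25.75 m/s.
Require v_y0 t − ½ g t² = 7.60, i.e. 4.900 t² − 25.75 t + 7.60 = 0.
t = [25.75 ± √(25.75² − 2·9.80·7.60)] / 9.80 = (25.75 ± 22.67) / 9.80, so t = 0.3139 s or t = 4.941 s.
The first (ascending) time is 0.3139 s.

0.314 s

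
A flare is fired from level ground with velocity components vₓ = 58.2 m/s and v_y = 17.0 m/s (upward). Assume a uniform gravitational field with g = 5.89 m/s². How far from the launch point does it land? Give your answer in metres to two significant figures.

340 m

Time aloft: T = 2 v_y0 / g = 2 × 17.00 / 5.89 = 5.772 s.
Range: R = vₓ T = 58.20 × 5.772 = 336.0 m.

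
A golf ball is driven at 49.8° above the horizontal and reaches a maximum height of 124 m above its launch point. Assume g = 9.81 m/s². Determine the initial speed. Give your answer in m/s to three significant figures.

64.6 m/s

At the peak v_y = 0, so v_y0 = √(2gH) = √(2 × 9.81 × 124) = 49.32 m/s.
v_y0 = v₀ sin θ ⇒ v₀ = 49.32 / sin 49.8° = 64.58 m/s.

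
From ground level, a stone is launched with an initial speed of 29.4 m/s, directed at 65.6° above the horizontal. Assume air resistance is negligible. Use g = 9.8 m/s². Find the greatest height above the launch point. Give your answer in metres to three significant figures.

vₓ = 29.40 cos 65.6° = 12.15 m/s; v_y0 = 29.40 sin 65.6° = 26.77 m/s.
Maximum height: H = v_y0² / (2g) = 26.77² / (2 × 9.80) = 36.57 m.

36.6 m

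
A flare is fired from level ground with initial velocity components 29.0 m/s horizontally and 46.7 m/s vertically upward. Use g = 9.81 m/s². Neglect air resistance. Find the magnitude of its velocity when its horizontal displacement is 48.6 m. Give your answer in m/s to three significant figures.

41.9 m/s

Time to reach x = 48.6 m: t = x/vₓ = 48.6/29.00 = 1.676 s.
Vertical velocity there: v_y = v_y0 − g t = 46.70 − 9.81 × 1.676 = 30.26 m/s.
Speed: √(vₓ² + v_y²) = √(29.00² + 30.26²) = 41.91 m/s.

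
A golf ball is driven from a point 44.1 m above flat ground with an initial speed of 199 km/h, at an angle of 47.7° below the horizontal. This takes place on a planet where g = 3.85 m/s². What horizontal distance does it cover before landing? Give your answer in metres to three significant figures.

Convert: 199 km/h = 199/3.6 = 55.28 m/s.
Resolve: vₓ = 55.28 cos 47.7° = 37.20 m/s and v_y0 = −40.89 m/s (downward).
Vertical motion (up positive, ground at y = 0): 1.925 t² − (−40.89) t − 44.1 = 0, so t = (−40.89 + √(40.89² + 2·3.85·44.1)) / 3.85 = (−40.89 + 44.85) / 3.85 = 1.029 s.
Horizontal distance: R = vₓ t = 37.20 × 1.029 = 38.27 m.

38.3 m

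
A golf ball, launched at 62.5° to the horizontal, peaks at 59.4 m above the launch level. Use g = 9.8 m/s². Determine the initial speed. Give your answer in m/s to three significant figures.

38.5 m/s

At the peak v_y = 0, so v_y0 = √(2gH) = √(2 × 9.80 × 59.4) = 34.12 m/s.
v_y0 = v₀ sin θ ⇒ v₀ = 34.12 / sin 62.5° = 38.47 m/s.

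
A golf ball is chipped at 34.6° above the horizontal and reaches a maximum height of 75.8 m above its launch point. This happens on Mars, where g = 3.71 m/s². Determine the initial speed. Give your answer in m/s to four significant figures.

At the peak v_y = 0, so v_y0 = √(2gH) = √(2 × 3.71 × 75.8) = 23.72 m/s.
v_y0 = v₀ sin θ ⇒ v₀ = 23.72 / sin 34.6° = 41.76 m/s.

41.76 m/s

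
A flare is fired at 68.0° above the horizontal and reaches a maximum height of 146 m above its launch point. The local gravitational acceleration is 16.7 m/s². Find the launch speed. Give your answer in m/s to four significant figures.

At the peak v_y = 0, so v_y0 = √(2gH) = √(2 × 16.7 × 146) = 69.83 m/s.
v_y0 = v₀ sin θ ⇒ v₀ = 69.83 / sin 68.0° = 75.32 m/s.

75.32 m/s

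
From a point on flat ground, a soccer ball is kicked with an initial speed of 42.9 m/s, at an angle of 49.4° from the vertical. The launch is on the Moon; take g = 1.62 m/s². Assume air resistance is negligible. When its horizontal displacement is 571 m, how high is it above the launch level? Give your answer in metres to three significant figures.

240 m

Components: vₓ = 42.90 sin 49.4° = 32.57 m/s, v_y0 = 42.90 cos 49.4° = 27.92 m/s.
x = vₓ t ⇒ t = 571/32.57 = 17.53 s.
Height: y = v_y0 t − ½ g t² = 27.92 × 17.53 − 0.8100 × 17.53² = 489.4 − 248.9 = 240.5 m.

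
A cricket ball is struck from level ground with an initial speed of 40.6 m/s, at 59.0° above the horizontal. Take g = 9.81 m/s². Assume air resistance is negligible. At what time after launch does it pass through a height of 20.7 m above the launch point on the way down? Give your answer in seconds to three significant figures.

Components: vₓ = 40.60 cos 59.0° = 20.91 m/s, v_y0 = 40.60 sin 59.0° = 34.80 m/s.
Height y(t) = 34.80 t − 4.905 t² = 20.7 gives 4.905 t² − 34.80 t + 20.7 = 0.
t = [34.80 ± √(34.80² − 2·9.81·20.7)] / 9.81 = (34.80 ± 28.37) / 9.81, so t = 0.6553 s or t = 6.440 s.
The descending-branch root is 6.440 s.

6.44 s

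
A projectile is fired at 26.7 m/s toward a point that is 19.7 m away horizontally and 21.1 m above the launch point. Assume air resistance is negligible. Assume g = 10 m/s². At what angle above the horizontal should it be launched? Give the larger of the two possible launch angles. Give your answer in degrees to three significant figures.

80.1°

Trajectory: y = x tanθ − g x² (1 + tan²θ)/(2v₀²). With x = 19.7, y = 21.1, v₀ = 26.7, g = 10.0:
2.722 tan²θ − 19.7 tanθ + (23.82) = 0.
tanθ = [19.7 ± √(19.7² − 4 × 2.722 × (23.82))] / (2 × 2.722) = (19.7 ± 11.35) / 5.444, giving tanθ = 1.535 or 5.703.
θ = 56.91° or 80.05°; the larger is 80.05°.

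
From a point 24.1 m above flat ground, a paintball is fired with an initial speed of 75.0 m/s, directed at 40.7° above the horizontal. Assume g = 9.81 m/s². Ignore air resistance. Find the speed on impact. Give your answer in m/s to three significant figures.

vₓ = 75.00 cos 40.7° = 56.86 m/s; v_y0 = 75.00 sin 40.7° = 48.91 m/s.
The projectile lands when y = 24.1 + (48.91) t − ½·9.81·t² = 0. Positive root: t = (48.91 + √(48.91² + 2·9.81·24.1)) / 9.81 = (48.91 + 53.52) / 9.81 = 10.44 s.
Vertical velocity at impact: v_y = v_y0 − g t = 48.91 − 9.81 × 10.44 = −53.52 m/s.
Speed: |v| = √(vₓ² + v_y²) = √(56.86² + 53.52²) = 78.09 m/s.

78.1 m/s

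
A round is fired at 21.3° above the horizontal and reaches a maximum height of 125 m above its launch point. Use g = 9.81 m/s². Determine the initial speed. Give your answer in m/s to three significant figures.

136 m/s

At the peak v_y = 0, so v_y0 = √(2gH) = √(2 × 9.81 × 125) = 49.52 m/s.
v_y0 = v₀ sin θ ⇒ v₀ = 49.52 / sin 21.3° = 136.3 m/s.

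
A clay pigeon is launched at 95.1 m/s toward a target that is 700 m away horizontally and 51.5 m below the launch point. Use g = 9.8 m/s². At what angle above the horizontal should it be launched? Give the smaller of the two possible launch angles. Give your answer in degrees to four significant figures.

19.44°

Trajectory: y = x tanθ − g x² (1 + tan²θ)/(2v₀²). With x = 700, y = −51.5, v₀ = 95.1, g = 9.80:
265.5 tan²θ − 700 tanθ + (214.0) = 0.
tanθ = [700 ± √(700² − 4 × 265.5 × (214.0))] / (2 × 265.5) = (700 ± 512.6) / 531.0, giving tanθ = 0.3529 or 2.284.
θ = 19.44° or 66.35°; the smaller is 19.44°.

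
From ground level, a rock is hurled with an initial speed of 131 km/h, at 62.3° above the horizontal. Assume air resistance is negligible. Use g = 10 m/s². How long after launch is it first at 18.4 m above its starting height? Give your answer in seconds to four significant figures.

0.6334 s

Convert: 131 km/h = 131/3.6 = 36.39 m/s.
Components: vₓ = 36.39 cos 62.3° = 16.92 m/s, v_y0 = 36.39 sin 62.3° = 32.22 m/s.
Require v_y0 t − ½ g t² = 18.4, i.e. 5.000 t² − 32.22 t + 18.4 = 0.
Quadratic formula: t = (32.22 ± √670.03) / 10.0 = (32.22 ± 25.88) / 10.0 → t = 0.6334 s or 5.810 s.
The first (ascending) time is 0.6334 s.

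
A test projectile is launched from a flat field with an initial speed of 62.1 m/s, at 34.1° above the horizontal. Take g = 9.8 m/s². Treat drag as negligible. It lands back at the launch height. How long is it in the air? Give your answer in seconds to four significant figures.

Components: vₓ = 62.10 cos 34.1° = 51.42 m/s, v_y0 = 62.10 sin 34.1° = 34.82 m/s.
It returns to y = 0 when t = 2 v_y0 / g = 2(34.82)/9.80 = 7.105 s.

7.105 s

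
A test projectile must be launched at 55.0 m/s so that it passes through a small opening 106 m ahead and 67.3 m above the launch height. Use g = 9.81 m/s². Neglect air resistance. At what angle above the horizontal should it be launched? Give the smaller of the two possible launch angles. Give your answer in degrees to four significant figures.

44.06°

Trajectory: y = x tanθ − g x² (1 + tan²θ)/(2v₀²). With x = 106, y = 67.3, v₀ = 55.0, g = 9.81:
18.22 tan²θ − 106 tanθ + (85.52) = 0.
tanθ = [106 ± √(106² − 4 × 18.22 × (85.52))] / (2 × 18.22) = (106 ± 70.74) / 36.44, giving tanθ = 0.9678 or 4.850.
θ = 44.06° or 78.35°; the smaller is 44.06°.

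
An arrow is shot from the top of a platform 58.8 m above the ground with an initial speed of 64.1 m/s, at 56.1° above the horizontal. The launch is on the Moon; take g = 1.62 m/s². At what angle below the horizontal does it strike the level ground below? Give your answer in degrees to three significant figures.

Horizontal component vₓ = 64.10 cos 56.1° = 35.75 m/s; vertical v_y0 = 64.10 sin 56.1° = 53.20 m/s.
With up positive and y = 0 at the ground: y(t) = 58.8 + (53.20) t − 0.8100 t². Setting y = 0 and taking the positive root: t = [53.20 + √(53.20² + 2·1.62·58.8)] / 1.62 = (53.20 + 54.97) / 1.62 = 66.77 s.
At impact: v_y = v_y0 − g t = −54.97 m/s; vₓ = 35.75 m/s.
Angle below horizontal: arctan(|v_y|/vₓ) = arctan(54.97/35.75) = 56.96°.

57.0°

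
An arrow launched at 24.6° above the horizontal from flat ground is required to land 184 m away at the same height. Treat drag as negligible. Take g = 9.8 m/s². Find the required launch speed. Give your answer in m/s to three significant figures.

48.8 m/s

From R = (v₀² / g) sin 2θ: v₀ = √(gR / sin 2θ).
v₀ = √(9.80 × 184 / sin 49.20°) = √(1803 / 0.7570) = √2382.0 = 48.81 m/s.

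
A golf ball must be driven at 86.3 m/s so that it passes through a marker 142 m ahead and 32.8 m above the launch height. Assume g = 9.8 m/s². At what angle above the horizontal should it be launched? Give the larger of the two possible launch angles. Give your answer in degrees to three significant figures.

84.5°

Trajectory: y = x tanθ − g x² (1 + tan²θ)/(2v₀²). With x = 142, y = 32.8, v₀ = 86.3, g = 9.80:
13.27 tan²θ − 142 tanθ + (46.07) = 0.
tanθ = [142 ± √(142² − 4 × 13.27 × (46.07))] / (2 × 13.27) = (142 ± 133.1) / 26.53, giving tanθ = 0.3349 or 10.37.
θ = 18.52° or 84.49°; the larger is 84.49°.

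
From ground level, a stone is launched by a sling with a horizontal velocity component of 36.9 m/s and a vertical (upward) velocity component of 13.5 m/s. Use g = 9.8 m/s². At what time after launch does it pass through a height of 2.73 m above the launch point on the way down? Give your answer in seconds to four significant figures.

2.535 s

Height y(t) = 13.50 t − 4.900 t² = 2.73 gives 4.900 t² − 13.50 t + 2.73 = 0.
Quadratic formula: t = (13.50 ± √128.74) / 9.80 = (13.50 ± 11.35) / 9.80 → t = 0.2197 s or 2.535 s.
The descending-branch root is 2.535 s.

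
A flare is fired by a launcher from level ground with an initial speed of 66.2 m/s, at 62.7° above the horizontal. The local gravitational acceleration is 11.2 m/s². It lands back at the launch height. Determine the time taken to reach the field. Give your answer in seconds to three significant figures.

10.5 s

Resolve: vₓ = 66.20 cos 62.7° = 30.36 m/s and v_y0 = 66.20 sin 62.7° = 58.83 m/s.
Time of flight on level ground: T = 2 v_y0 / g = 2 × 58.83 / 11.2 = 10.50 s.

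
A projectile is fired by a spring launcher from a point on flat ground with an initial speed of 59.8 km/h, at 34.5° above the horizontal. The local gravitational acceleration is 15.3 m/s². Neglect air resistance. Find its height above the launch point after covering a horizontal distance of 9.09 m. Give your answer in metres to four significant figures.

2.874 m

Convert: 59.8 km/h = 59.8/3.6 = 16.61 m/s.
Resolve: vₓ = 16.61 cos 34.5° = 13.69 m/s and v_y0 = 16.61 sin 34.5° = 9.409 m/s.
x = vₓ t ⇒ t = 9.09/13.69 = 0.6640 s.
Height: y = v_y0 t − ½ g t² = 9.409 × 0.6640 − 7.650 × 0.6640² = 6.247 − 3.373 = 2.874 m.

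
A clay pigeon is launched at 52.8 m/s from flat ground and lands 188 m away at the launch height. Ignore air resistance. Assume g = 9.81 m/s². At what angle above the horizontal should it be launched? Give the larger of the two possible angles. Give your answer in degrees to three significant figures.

Level-ground range R = v₀² sin(2θ)/g ⇒ sin(2θ) = gR/v₀² = 9.81 × 188 / 52.8² = 0.6615.
2θ = 41.42° or 180° − 41.42° = 138.6°, so θ = 20.71° or 69.29°.
The larger angle is 69.29°.

69.3°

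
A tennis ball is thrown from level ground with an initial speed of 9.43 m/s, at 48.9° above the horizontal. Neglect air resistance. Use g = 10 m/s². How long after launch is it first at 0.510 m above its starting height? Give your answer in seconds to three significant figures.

Components: vₓ = 9.430 cos 48.9° = 6.199 m/s, v_y0 = 9.430 sin 48.9° = 7.106 m/s.
Require v_y0 t − ½ g t² = 0.510, i.e. 5.000 t² − 7.106 t + 0.510 = 0.
t = [7.106 ± √(7.106² − 2·10.0·0.510)] / 10.0 = (7.106 ± 6.348) / 10.0, so t = 0.07581 s or t = 1.345 s.
The first (ascending) time is 0.07581 s.

0.0758 s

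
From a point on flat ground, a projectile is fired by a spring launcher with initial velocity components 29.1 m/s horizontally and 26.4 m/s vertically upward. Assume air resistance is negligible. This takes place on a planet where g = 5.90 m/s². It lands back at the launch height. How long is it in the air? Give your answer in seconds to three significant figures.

Time of flight on level ground: T = 2 v_y0 / g = 2 × 26.40 / 5.90 = 8.949 s.

8.95 s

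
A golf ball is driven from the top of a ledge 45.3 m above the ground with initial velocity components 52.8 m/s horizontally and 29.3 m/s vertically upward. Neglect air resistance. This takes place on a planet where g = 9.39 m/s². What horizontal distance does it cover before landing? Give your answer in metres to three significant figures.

397 m

The projectile lands when y = 45.3 + (29.30) t − ½·9.39·t² = 0. Positive root: t = (29.30 + √(29.30² + 2·9.39·45.3)) / 9.39 = (29.30 + 41.34) / 9.39 = 7.523 s.
Horizontal distance: R = vₓ t = 52.80 × 7.523 = 397.2 m.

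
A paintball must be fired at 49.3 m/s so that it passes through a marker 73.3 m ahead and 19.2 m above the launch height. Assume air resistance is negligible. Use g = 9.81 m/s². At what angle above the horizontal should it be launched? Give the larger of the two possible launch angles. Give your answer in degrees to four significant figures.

81.01°

Trajectory: y = x tanθ − g x² (1 + tan²θ)/(2v₀²). With x = 73.3, y = 19.2, v₀ = 49.3, g = 9.81:
10.84 tan²θ − 73.3 tanθ + (30.04) = 0.
tanθ = [73.3 ± √(73.3² − 4 × 10.84 × (30.04))] / (2 × 10.84) = (73.3 ± 63.80) / 21.69, giving tanθ = 0.4383 or 6.322.
θ = 23.67° or 81.01°; the larger is 81.01°.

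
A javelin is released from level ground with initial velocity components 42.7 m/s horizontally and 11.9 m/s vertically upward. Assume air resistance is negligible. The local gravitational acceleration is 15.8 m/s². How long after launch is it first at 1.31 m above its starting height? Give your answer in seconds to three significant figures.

0.120 s

Require v_y0 t − ½ g t² = 1.31, i.e. 7.900 t² − 11.90 t + 1.31 = 0.
Quadratic formula: t = (11.90 ± √100.21) / 15.8 = (11.90 ± 10.01) / 15.8 → t = 0.1196 s or 1.387 s.
The first (ascending) time is 0.1196 s.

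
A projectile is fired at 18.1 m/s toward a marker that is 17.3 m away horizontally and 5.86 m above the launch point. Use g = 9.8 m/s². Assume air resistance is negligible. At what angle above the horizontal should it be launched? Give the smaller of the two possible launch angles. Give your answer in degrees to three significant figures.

Trajectory: y = x tanθ − g x² (1 + tan²θ)/(2v₀²). With x = 17.3, y = 5.86, v₀ = 18.1, g = 9.80:
4.476 tan²θ − 17.3 tanθ + (10.34) = 0.
tanθ = [17.3 ± √(17.3² − 4 × 4.476 × (10.34))] / (2 × 4.476) = (17.3 ± 10.69) / 8.953, giving tanθ = 0.7387 or 3.126.
θ = 36.45° or 72.26°; the smaller is 36.45°.

36.5°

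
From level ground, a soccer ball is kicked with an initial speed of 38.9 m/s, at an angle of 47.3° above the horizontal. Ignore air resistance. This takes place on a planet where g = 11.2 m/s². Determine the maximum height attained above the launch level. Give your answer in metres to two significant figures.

Resolve: vₓ = 38.90 cos 47.3° = 26.38 m/s and v_y0 = 38.90 sin 47.3° = 28.59 m/s.
Peak height H = v_y0² / (2g) = 817.28 / 22.40 = 36.49 m.

36 m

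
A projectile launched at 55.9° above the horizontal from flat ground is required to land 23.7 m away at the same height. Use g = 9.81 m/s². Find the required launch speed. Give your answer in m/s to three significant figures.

15.8 m/s

Level-ground range: R = v₀² sin(2θ)/g, so v₀ = √(gR / sin 2θ).
v₀ = √(9.81 × 23.7 / sin 111.8°) = √(232.5 / 0.9285) = √250.40 = 15.82 m/s.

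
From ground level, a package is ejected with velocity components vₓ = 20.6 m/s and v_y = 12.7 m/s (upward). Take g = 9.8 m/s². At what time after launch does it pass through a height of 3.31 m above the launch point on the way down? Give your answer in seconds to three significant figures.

Set y = v_y0 t − ½ g t² = 3.31: 4.900 t² − 12.70 t + 3.31 = 0.
t = [12.70 ± √(12.70² − 2·9.80·3.31)] / 9.80 = (12.70 ± 9.819) / 9.80, so t = 0.2940 s or t = 2.298 s.
The descending-branch root is 2.298 s.

2.30 s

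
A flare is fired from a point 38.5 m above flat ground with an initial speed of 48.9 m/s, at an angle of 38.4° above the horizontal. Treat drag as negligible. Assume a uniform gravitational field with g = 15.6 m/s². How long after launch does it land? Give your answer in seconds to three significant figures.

4.90 s

Resolve: vₓ = 48.90 cos 38.4° = 38.32 m/s and v_y0 = 48.90 sin 38.4° = 30.37 m/s.
With up positive and y = 0 at the ground: y(t) = 38.5 + (30.37) t − 7.800 t². Setting y = 0 and taking the positive root: t = [30.37 + √(30.37² + 2·15.6·38.5)] / 15.6 = (30.37 + 46.08) / 15.6 = 4.901 s.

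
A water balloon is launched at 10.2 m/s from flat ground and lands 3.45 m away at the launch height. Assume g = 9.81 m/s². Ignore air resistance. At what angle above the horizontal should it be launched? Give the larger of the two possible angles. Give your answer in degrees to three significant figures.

80.5°

From R = (v₀²/g) sin 2θ: sin 2θ = 9.81 × 3.45 / 104.04 = 0.3253.
2θ = 18.98° or 180° − 18.98° = 161.0°, so θ = 9.492° or 80.51°.
The larger angle is 80.51°.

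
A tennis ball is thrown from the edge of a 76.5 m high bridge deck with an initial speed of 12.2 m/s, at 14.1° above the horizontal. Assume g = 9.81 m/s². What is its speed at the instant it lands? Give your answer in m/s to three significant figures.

Components: vₓ = 12.20 cos 14.1° = 11.83 m/s, v_y0 = 12.20 sin 14.1° = 2.972 m/s.
The projectile lands when y = 76.5 + (2.972) t − ½·9.81·t² = 0. Positive root: t = (2.972 + √(2.972² + 2·9.81·76.5)) / 9.81 = (2.972 + 38.86) / 9.81 = 4.264 s.
Vertical velocity at impact: v_y = v_y0 − g t = 2.972 − 9.81 × 4.264 = −38.86 m/s.
Speed: |v| = √(vₓ² + v_y²) = √(11.83² + 38.86²) = 40.62 m/s.

40.6 m/s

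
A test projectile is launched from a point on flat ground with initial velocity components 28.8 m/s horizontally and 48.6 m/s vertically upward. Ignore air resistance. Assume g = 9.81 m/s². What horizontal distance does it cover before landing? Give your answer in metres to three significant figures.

Flight time T = 2 v_y0 / g = 9.908 s.
Horizontal distance R = vₓ T = 28.80 × 9.908 = 285.4 m.

285 m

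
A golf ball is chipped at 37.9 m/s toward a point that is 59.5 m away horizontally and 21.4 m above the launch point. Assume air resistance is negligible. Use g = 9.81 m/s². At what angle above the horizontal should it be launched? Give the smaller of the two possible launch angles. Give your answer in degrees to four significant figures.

Trajectory: y = x tanθ − g x² (1 + tan²θ)/(2v₀²). With x = 59.5, y = 21.4, v₀ = 37.9, g = 9.81:
12.09 tan²θ − 59.5 tanθ + (33.49) = 0.
tanθ = [59.5 ± √(59.5² − 4 × 12.09 × (33.49))] / (2 × 12.09) = (59.5 ± 43.83) / 24.18, giving tanθ = 0.6482 or 4.274.
θ = 32.95° or 76.83°; the smaller is 32.95°.

32.95°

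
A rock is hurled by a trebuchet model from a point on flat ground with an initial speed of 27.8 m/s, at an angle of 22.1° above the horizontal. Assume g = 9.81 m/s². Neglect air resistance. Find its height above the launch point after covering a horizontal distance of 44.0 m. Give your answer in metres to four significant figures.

3.553 m

Resolve: vₓ = 27.80 cos 22.1° = 25.76 m/s and v_y0 = 27.80 sin 22.1° = 10.46 m/s.
At x = 44.0 m, t = x/vₓ = 44.0/25.76 = 1.708 s.
Height: y = v_y0 t − ½ g t² = 10.46 × 1.708 − 4.905 × 1.708² = 17.87 − 14.31 = 3.553 m.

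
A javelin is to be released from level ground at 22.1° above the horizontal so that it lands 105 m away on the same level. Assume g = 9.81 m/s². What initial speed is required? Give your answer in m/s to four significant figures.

Level-ground range: R = v₀² sin(2θ)/g, so v₀ = √(gR / sin 2θ).
v₀ = √(9.81 × 105 / sin 44.20°) = √(1030 / 0.6972) = √1477.5 = 38.44 m/s.

38.44 m/s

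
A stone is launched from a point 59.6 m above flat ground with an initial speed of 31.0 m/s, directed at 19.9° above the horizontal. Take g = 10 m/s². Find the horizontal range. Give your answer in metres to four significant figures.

136.0 m

Components: vₓ = 31.00 cos 19.9° = 29.15 m/s, v_y0 = 31.00 sin 19.9° = 10.55 m/s.
With up positive and y = 0 at the ground: y(t) = 59.6 + (10.55) t − 5.000 t². Setting y = 0 and taking the positive root: t = [10.55 + √(10.55² + 2·10.0·59.6)] / 10.0 = (10.55 + 36.10) / 10.0 = 4.665 s.
Horizontal distance: R = vₓ t = 29.15 × 4.665 = 136.0 m.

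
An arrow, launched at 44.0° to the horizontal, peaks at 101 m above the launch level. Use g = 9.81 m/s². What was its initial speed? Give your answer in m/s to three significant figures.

64.1 m/s

At the peak v_y = 0, so v_y0 = √(2gH) = √(2 × 9.81 × 101) = 44.52 m/s.
v_y0 = v₀ sin θ ⇒ v₀ = 44.52 / sin 44.0° = 64.08 m/s.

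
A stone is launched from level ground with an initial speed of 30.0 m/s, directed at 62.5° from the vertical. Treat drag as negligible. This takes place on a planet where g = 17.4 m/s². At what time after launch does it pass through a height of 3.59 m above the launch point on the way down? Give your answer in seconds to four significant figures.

1.266 s

vₓ = 30.00 sin 62.5° = 26.61 m/s; v_y0 = 30.00 cos 62.5° = 13.85 m/s.
Set y = v_y0 t − ½ g t² = 3.59: 8.700 t² − 13.85 t + 3.59 = 0.
Quadratic formula: t = (13.85 ± √66.959) / 17.4 = (13.85 ± 8.183) / 17.4 → t = 0.3258 s or 1.266 s.
The descending-branch root is 1.266 s.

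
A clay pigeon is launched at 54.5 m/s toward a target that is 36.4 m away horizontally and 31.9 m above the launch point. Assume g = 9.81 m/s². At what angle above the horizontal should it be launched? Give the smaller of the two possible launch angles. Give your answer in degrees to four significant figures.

Trajectory: y = x tanθ − g x² (1 + tan²θ)/(2v₀²). With x = 36.4, y = 31.9, v₀ = 54.5, g = 9.81:
2.188 tan²θ − 36.4 tanθ + (34.09) = 0.
tanθ = [36.4 ± √(36.4² − 4 × 2.188 × (34.09))] / (2 × 2.188) = (36.4 ± 32.04) / 4.376, giving tanθ = 0.9961 or 15.64.
θ = 44.89° or 86.34°; the smaller is 44.89°.

44.89°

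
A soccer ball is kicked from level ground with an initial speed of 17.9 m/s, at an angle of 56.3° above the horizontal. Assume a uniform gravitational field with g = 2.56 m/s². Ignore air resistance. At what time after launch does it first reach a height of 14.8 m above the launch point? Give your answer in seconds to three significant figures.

1.10 s

Resolve: vₓ = 17.90 cos 56.3° = 9.932 m/s and v_y0 = 17.90 sin 56.3° = 14.89 m/s.
Height y(t) = 14.89 t − 1.280 t² = 14.8 gives 1.280 t² − 14.89 t + 14.8 = 0.
Quadratic formula: t = (14.89 ± √146.00) / 2.56 = (14.89 ± 12.08) / 2.56 → t = 1.097 s or 10.54 s.
The first (ascending) time is 1.097 s.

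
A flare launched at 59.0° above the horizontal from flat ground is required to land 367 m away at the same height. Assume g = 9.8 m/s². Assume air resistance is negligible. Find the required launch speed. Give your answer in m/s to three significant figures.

63.8 m/s

On level ground R = v₀² sin 2θ / g ⇒ v₀ = √(gR / sin 2θ).
v₀ = √(9.80 × 367 / sin 118.0°) = √(3597 / 0.8829) = √4073.4 = 63.82 m/s.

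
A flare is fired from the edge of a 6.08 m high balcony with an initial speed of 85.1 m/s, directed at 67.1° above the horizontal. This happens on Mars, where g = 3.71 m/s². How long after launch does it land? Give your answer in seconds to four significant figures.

Components: vₓ = 85.10 cos 67.1° = 33.11 m/s, v_y0 = 85.10 sin 67.1° = 78.39 m/s.
The projectile lands when y = 6.08 + (78.39) t − ½·3.71·t² = 0. Positive root: t = (78.39 + √(78.39² + 2·3.71·6.08)) / 3.71 = (78.39 + 78.68) / 3.71 = 42.34 s.

42.34 s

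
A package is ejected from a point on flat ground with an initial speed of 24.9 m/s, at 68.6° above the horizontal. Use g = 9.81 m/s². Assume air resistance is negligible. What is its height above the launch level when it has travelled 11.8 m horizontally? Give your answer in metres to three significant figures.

21.8 m

Components: vₓ = 24.90 cos 68.6° = 9.085 m/s, v_y0 = 24.90 sin 68.6° = 23.18 m/s.
x = vₓ t ⇒ t = 11.8/9.085 = 1.299 s.
Height: y = v_y0 t − ½ g t² = 23.18 × 1.299 − 4.905 × 1.299² = 30.11 − 8.274 = 21.84 m.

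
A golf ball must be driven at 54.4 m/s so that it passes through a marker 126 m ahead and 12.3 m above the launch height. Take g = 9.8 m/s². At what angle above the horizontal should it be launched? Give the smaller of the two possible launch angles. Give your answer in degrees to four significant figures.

Trajectory: y = x tanθ − g x² (1 + tan²θ)/(2v₀²). With x = 126, y = 12.3, v₀ = 54.4, g = 9.80:
26.29 tan²θ − 126 tanθ + (38.59) = 0.
tanθ = [126 ± √(126² − 4 × 26.29 × (38.59))] / (2 × 26.29) = (126 ± 108.7) / 52.57, giving tanθ = 0.3288 or 4.464.
θ = 18.20° or 77.37°; the smaller is 18.20°.

18.20°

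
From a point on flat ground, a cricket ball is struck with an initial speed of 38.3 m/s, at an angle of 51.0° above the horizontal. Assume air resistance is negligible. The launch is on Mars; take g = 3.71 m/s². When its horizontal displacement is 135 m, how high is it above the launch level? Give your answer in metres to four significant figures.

108.5 m

vₓ = 38.30 cos 51.0° = 24.10 m/s; v_y0 = 38.30 sin 51.0° = 29.76 m/s.
At x = 135 m, t = x/vₓ = 135/24.10 = 5.601 s.
Height: y = v_y0 t − ½ g t² = 29.76 × 5.601 − 1.855 × 5.601² = 166.7 − 58.19 = 108.5 m.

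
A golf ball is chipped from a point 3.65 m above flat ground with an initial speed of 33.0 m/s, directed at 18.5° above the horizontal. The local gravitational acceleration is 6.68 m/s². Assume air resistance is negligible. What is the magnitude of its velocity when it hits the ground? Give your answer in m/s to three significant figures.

vₓ = 33.00 cos 18.5° = 31.29 m/s; v_y0 = 33.00 sin 18.5° = 10.47 m/s.
With up positive and y = 0 at the ground: y(t) = 3.65 + (10.47) t − 3.340 t². Setting y = 0 and taking the positive root: t = [10.47 + √(10.47² + 2·6.68·3.65)] / 6.68 = (10.47 + 12.59) / 6.68 = 3.452 s.
Vertical velocity at impact: v_y = v_y0 − g t = 10.47 − 6.68 × 3.452 = −12.59 m/s.
Speed: |v| = √(vₓ² + v_y²) = √(31.29² + 12.59²) = 33.73 m/s.

33.7 m/s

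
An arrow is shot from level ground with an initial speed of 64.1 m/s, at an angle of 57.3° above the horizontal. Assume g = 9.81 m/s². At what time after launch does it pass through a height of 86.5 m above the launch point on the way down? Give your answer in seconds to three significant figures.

9.05 s

Components: vₓ = 64.10 cos 57.3° = 34.63 m/s, v_y0 = 64.10 sin 57.3° = 53.94 m/s.
Set y = v_y0 t − ½ g t² = 86.5: 4.905 t² − 53.94 t + 86.5 = 0.
Quadratic formula: t = (53.94 ± √1212.5) / 9.81 = (53.94 ± 34.82) / 9.81 → t = 1.949 s or 9.048 s.
The descending-branch root is 9.048 s.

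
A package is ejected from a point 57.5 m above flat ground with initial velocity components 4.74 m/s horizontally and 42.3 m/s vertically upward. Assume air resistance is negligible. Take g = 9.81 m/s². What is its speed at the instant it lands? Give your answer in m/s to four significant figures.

With up positive and y = 0 at the ground: y(t) = 57.5 + (42.30) t − 4.905 t². Setting y = 0 and taking the positive root: t = [42.30 + √(42.30² + 2·9.81·57.5)] / 9.81 = (42.30 + 54.01) / 9.81 = 9.818 s.
Vertical velocity at impact: v_y = v_y0 − g t = 42.30 − 9.81 × 9.818 = −54.01 m/s.
Speed: |v| = √(vₓ² + v_y²) = √(4.740² + 54.01²) = 54.22 m/s.

54.22 m/s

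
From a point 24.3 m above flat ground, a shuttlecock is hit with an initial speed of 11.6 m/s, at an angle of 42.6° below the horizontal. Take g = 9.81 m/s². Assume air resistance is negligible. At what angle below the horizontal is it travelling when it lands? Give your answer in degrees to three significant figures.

69.8°

Components: vₓ = 11.60 cos 42.6° = 8.539 m/s, v_y0 = −7.852 m/s (downward).
With up positive and y = 0 at the ground: y(t) = 24.3 + (−7.852) t − 4.905 t². Setting y = 0 and taking the positive root: t = [−7.852 + √(7.852² + 2·9.81·24.3)] / 9.81 = (−7.852 + 23.20) / 9.81 = 1.565 s.
At impact: v_y = v_y0 − g t = −23.20 m/s; vₓ = 8.539 m/s.
Angle below horizontal: arctan(|v_y|/vₓ) = arctan(23.20/8.539) = 69.80°.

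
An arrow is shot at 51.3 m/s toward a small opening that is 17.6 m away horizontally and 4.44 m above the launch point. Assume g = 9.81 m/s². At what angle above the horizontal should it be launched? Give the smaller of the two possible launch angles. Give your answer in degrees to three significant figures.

16.1°

Trajectory: y = x tanθ − g x² (1 + tan²θ)/(2v₀²). With x = 17.6, y = 4.44, v₀ = 51.3, g = 9.81:
0.5773 tan²θ − 17.6 tanθ + (5.017) = 0.
tanθ = [17.6 ± √(17.6² − 4 × 0.5773 × (5.017))] / (2 × 0.5773) = (17.6 ± 17.27) / 1.155, giving tanθ = 0.2878 or 30.20.
θ = 16.06° or 88.10°; the smaller is 16.06°.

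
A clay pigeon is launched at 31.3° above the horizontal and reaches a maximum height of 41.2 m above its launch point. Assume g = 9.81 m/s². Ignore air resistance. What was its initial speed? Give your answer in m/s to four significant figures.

At the peak v_y = 0, so v_y0 = √(2gH) = √(2 × 9.81 × 41.2) = 28.43 m/s.
v_y0 = v₀ sin θ ⇒ v₀ = 28.43 / sin 31.3° = 54.73 m/s.

54.73 m/s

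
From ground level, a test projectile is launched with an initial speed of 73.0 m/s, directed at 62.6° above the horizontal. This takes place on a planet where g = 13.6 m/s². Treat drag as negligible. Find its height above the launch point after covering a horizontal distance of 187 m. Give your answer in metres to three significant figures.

Components: vₓ = 73.00 cos 62.6° = 33.59 m/s, v_y0 = 73.00 sin 62.6° = 64.81 m/s.
Time to reach x = 187 m: t = x/vₓ = 187/33.59 = 5.566 s.
Height: y = v_y0 t − ½ g t² = 64.81 × 5.566 − 6.800 × 5.566² = 360.8 − 210.7 = 150.1 m.

150 m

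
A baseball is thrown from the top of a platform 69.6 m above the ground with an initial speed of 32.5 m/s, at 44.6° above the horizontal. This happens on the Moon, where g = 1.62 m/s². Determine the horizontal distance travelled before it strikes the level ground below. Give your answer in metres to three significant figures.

716 m

vₓ = 32.50 cos 44.6° = 23.14 m/s; v_y0 = 32.50 sin 44.6° = 22.82 m/s.
With up positive and y = 0 at the ground: y(t) = 69.6 + (22.82) t − 0.8100 t². Setting y = 0 and taking the positive root: t = [22.82 + √(22.82² + 2·1.62·69.6)] / 1.62 = (22.82 + 27.32) / 1.62 = 30.95 s.
Horizontal distance: R = vₓ t = 23.14 × 30.95 = 716.2 m.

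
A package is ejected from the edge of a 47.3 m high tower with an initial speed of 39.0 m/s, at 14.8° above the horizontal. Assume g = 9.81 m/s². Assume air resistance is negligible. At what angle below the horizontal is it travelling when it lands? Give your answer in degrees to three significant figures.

40.4°

Resolve: vₓ = 39.00 cos 14.8° = 37.71 m/s and v_y0 = 39.00 sin 14.8° = 9.962 m/s.
The projectile lands when y = 47.3 + (9.962) t − ½·9.81·t² = 0. Positive root: t = (9.962 + √(9.962² + 2·9.81·47.3)) / 9.81 = (9.962 + 32.05) / 9.81 = 4.283 s.
At impact: v_y = v_y0 − g t = −32.05 m/s; vₓ = 37.71 m/s.
Angle below horizontal: arctan(|v_y|/vₓ) = arctan(32.05/37.71) = 40.37°.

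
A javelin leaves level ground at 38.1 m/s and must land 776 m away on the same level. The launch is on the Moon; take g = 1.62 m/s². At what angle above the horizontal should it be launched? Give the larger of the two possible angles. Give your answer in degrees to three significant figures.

60.0°

R = v₀² sin 2θ / g gives sin 2θ = gR/v₀² = 1.62·776/38.1² = 0.8660.
2θ = 60.00° or 180° − 60.00° = 120.0°, so θ = 30.00° or 60.00°.
The larger angle is 60.00°.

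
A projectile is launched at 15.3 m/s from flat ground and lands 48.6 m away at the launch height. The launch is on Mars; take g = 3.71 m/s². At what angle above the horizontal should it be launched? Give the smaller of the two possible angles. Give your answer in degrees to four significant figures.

Level-ground range R = v₀² sin(2θ)/g ⇒ sin(2θ) = gR/v₀² = 3.71 × 48.6 / 15.3² = 0.7702.
2θ = 50.38° or 180° − 50.38° = 129.6°, so θ = 25.19° or 64.81°.
The smaller angle is 25.19°.

25.19°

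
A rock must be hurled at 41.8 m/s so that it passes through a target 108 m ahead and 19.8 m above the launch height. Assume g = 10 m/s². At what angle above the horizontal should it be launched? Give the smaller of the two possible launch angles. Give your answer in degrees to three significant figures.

Trajectory: y = x tanθ − g x² (1 + tan²θ)/(2v₀²). With x = 108, y = 19.8, v₀ = 41.8, g = 10.0:
33.38 tan²θ − 108 tanθ + (53.18) = 0.
tanθ = [108 ± √(108² − 4 × 33.38 × (53.18))] / (2 × 33.38) = (108 ± 67.56) / 66.76, giving tanθ = 0.6058 or 2.630.
θ = 31.21° or 69.18°; the smaller is 31.21°.

31.2°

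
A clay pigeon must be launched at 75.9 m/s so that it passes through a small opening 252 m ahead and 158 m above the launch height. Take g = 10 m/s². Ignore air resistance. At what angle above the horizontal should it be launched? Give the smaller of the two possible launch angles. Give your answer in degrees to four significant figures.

Trajectory: y = x tanθ − g x² (1 + tan²θ)/(2v₀²). With x = 252, y = 158, v₀ = 75.9, g = 10.0:
55.12 tan²θ − 252 tanθ + (213.1) = 0.
tanθ = [252 ± √(252² − 4 × 55.12 × (213.1))] / (2 × 55.12) = (252 ± 128.5) / 110.2, giving tanθ = 1.120 or 3.452.
θ = 48.24° or 73.84°; the smaller is 48.24°.

48.24°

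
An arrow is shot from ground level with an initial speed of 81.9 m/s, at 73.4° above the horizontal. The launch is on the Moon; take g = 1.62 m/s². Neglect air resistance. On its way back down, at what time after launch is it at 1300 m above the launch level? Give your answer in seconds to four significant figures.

75.69 s

Horizontal component vₓ = 81.90 cos 73.4° = 23.40 m/s; vertical v_y0 = 81.90 sin 73.4° = 78.49 m/s.
Require v_y0 t − ½ g t² = 1300, i.e. 0.8100 t² − 78.49 t + 1300 = 0.
t = [78.49 ± √(78.49² − 2·1.62·1300)] / 1.62 = (78.49 ± 44.14) / 1.62, so t = 21.20 s or t = 75.69 s.
The descending-branch root is 75.69 s.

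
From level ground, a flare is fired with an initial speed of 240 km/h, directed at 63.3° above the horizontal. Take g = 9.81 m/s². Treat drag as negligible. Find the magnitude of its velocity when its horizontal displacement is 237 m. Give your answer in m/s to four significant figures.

34.98 m/s

Convert: 240 km/h = 240/3.6 = 66.67 m/s.
Horizontal component vₓ = 66.67 cos 63.3° = 29.95 m/s; vertical v_y0 = 66.67 sin 63.3° = 59.56 m/s.
x = vₓ t ⇒ t = 237/29.95 = 7.912 s.
Vertical velocity there: v_y = v_y0 − g t = 59.56 − 9.81 × 7.912 = −18.06 m/s.
Speed: √(vₓ² + v_y²) = √(29.95² + 18.06²) = 34.98 m/s.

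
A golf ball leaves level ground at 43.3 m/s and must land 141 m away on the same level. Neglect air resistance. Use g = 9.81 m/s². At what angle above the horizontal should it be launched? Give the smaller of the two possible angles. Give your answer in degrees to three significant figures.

R = v₀² sin 2θ / g gives sin 2θ = gR/v₀² = 9.81·141/43.3² = 0.7378.
2θ = 47.54° or 180° − 47.54° = 132.5°, so θ = 23.77° or 66.23°.
The smaller angle is 23.77°.

23.8°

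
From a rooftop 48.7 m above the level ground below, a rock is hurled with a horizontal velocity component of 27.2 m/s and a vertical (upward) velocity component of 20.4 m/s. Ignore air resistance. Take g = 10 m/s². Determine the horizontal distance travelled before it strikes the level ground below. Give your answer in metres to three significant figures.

157 m

The projectile lands when y = 48.7 + (20.40) t − ½·10.0·t² = 0. Positive root: t = (20.40 + √(20.40² + 2·10.0·48.7)) / 10.0 = (20.40 + 37.28) / 10.0 = 5.768 s.
Horizontal distance: R = vₓ t = 27.20 × 5.768 = 156.9 m.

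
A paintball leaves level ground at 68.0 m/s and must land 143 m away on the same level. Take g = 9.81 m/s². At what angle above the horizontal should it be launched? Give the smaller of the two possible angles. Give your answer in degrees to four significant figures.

From R = (v₀²/g) sin 2θ: sin 2θ = 9.81 × 143 / 4624.0 = 0.3034.
2θ = 17.66° or 180° − 17.66° = 162.3°, so θ = 8.830° or 81.17°.
The smaller angle is 8.830°.

8.830°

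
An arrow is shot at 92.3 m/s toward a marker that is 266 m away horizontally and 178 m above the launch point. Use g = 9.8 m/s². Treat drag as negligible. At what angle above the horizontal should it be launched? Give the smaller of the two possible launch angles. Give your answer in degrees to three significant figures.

Trajectory: y = x tanθ − g x² (1 + tan²θ)/(2v₀²). With x = 266, y = 178, v₀ = 92.3, g = 9.80:
40.70 tan²θ − 266 tanθ + (218.7) = 0.
tanθ = [266 ± √(266² − 4 × 40.70 × (218.7))] / (2 × 40.70) = (266 ± 187.5) / 81.39, giving tanθ = 0.9645 or 5.572.
θ = 43.96° or 79.83°; the smaller is 43.96°.

44.0°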